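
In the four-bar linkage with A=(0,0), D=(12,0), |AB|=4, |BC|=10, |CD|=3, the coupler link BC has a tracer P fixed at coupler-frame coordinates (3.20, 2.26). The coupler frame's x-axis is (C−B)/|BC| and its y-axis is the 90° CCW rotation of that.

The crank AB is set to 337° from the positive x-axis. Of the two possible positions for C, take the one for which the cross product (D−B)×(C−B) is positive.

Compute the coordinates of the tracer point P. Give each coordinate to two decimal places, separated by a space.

5.52 1.90

A=(0,0), D=(12.00,0)
B = A + 4.00·(cos337°, sin337°) = (3.6820, -1.5629)
|BD| = 8.4635
circle(B,10.00) ∩ circle(D,3.00): a=9.6078, h=2.7732
  candidates: C₊=(12.6124,2.9368) cross=23.471; C₋=(13.6367,-2.5142) cross=-23.471
  mode + wants cross > 0 → take C=(12.6124,2.9368) (cross=23.471)
ex = (C−B)/|BC| = (0.8930,0.4500); ey = (-0.4500,0.8930)
P = B + 3.20·ex + 2.26·ey = (5.5228,1.8953)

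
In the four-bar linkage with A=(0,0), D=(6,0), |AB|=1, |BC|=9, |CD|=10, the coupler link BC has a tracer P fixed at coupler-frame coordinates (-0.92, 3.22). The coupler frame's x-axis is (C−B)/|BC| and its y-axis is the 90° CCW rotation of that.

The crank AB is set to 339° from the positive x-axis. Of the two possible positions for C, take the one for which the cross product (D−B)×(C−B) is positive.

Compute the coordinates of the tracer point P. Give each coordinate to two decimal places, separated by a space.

A=(0,0), D=(6.00,0)
B = A + 1.00·(cos339°, sin339°) = (0.9336, -0.3584)
|BD| = 5.0791
circle(B,9.00) ∩ circle(D,10.00): a=0.6691, h=8.9751
  candidates: C₊=(0.9678,8.6416) cross=45.585; C₋=(2.2343,-9.2639) cross=-45.585
  mode + wants cross > 0 → take C=(0.9678,8.6416) (cross=45.585)
ex = (C−B)/|BC| = (0.0038,1.0000); ey = (-1.0000,0.0038)
P = B + -0.92·ex + 3.22·ey = (-2.2899,-1.2661)

-2.29 -1.27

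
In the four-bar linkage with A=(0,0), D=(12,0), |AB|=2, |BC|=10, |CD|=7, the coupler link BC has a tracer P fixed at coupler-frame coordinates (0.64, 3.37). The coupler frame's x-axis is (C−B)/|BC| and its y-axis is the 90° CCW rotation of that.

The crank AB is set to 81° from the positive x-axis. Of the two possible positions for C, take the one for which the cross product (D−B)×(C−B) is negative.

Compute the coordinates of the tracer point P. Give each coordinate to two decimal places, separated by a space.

3.17 3.87

A=(0,0), D=(12.00,0)
B = A + 2.00·(cos81°, sin81°) = (0.3129, 1.9754)
|BD| = 11.8529
circle(B,10.00) ∩ circle(D,7.00): a=8.0778, h=5.8948
  candidates: C₊=(9.2601,6.4415) cross=69.871; C₋=(7.2953,-5.1832) cross=-69.871
  mode - wants cross < 0 → take C=(7.2953,-5.1832) (cross=-69.871)
ex = (C−B)/|BC| = (0.6982,-0.7159); ey = (0.7159,0.6982)
P = B + 0.64·ex + 3.37·ey = (3.1722,3.8703)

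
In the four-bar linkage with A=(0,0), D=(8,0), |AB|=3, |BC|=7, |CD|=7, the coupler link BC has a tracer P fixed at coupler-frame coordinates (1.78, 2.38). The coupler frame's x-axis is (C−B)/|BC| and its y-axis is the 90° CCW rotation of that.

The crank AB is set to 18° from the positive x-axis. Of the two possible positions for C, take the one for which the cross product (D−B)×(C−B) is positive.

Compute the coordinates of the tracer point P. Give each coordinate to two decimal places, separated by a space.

A=(0,0), D=(8.00,0)
B = A + 3.00·(cos18°, sin18°) = (2.8532, 0.9271)
|BD| = 5.2297
circle(B,7.00) ∩ circle(D,7.00): a=2.6148, h=6.4933
  candidates: C₊=(6.5776,6.8540) cross=33.958; C₋=(4.2755,-5.9269) cross=-33.958
  mode + wants cross > 0 → take C=(6.5776,6.8540) (cross=33.958)
ex = (C−B)/|BC| = (0.5321,0.8467); ey = (-0.8467,0.5321)
P = B + 1.78·ex + 2.38·ey = (1.7851,3.7005)

1.79 3.70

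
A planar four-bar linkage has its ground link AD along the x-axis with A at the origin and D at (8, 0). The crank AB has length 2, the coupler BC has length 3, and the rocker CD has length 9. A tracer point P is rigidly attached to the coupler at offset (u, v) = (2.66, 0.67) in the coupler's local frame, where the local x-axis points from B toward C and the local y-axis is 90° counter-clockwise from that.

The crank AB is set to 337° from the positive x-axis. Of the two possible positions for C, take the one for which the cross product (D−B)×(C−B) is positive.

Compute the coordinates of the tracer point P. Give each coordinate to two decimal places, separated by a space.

-0.89 -0.56

A=(0,0), D=(8.00,0)
B = A + 2.00·(cos337°, sin337°) = (1.8410, -0.7815)
|BD| = 6.2084
circle(B,3.00) ∩ circle(D,9.00): a=-2.6944, h=1.3191
  candidates: C₊=(-0.9980,0.1880) cross=8.189; C₋=(-0.6660,-2.4292) cross=-8.189
  mode + wants cross > 0 → take C=(-0.9980,0.1880) (cross=8.189)
ex = (C−B)/|BC| = (-0.9463,0.3231); ey = (-0.3231,-0.9463)
P = B + 2.66·ex + 0.67·ey = (-0.8928,-0.5559)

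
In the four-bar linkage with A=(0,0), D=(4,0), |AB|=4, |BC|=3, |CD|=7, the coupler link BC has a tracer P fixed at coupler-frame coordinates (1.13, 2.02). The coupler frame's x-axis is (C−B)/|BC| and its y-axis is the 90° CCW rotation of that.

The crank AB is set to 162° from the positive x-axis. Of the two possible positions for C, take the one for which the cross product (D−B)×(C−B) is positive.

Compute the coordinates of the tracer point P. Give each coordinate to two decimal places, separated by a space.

-4.73 3.36

A=(0,0), D=(4.00,0)
B = A + 4.00·(cos162°, sin162°) = (-3.8042, 1.2361)
|BD| = 7.9015
circle(B,3.00) ∩ circle(D,7.00): a=1.4196, h=2.6429
  candidates: C₊=(-1.9887,3.6243) cross=20.883; C₋=(-2.8155,-1.5963) cross=-20.883
  mode + wants cross > 0 → take C=(-1.9887,3.6243) (cross=20.883)
ex = (C−B)/|BC| = (0.6052,0.7961); ey = (-0.7961,0.6052)
P = B + 1.13·ex + 2.02·ey = (-4.7285,3.3581)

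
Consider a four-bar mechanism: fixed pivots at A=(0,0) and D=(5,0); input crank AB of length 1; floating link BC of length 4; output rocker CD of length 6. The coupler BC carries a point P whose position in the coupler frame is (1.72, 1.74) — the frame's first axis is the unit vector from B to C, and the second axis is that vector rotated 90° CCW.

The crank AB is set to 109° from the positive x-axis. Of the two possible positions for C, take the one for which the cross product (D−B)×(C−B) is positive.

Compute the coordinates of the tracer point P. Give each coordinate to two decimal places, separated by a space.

A=(0,0), D=(5.00,0)
B = A + 1.00·(cos109°, sin109°) = (-0.3256, 0.9455)
|BD| = 5.4089
circle(B,4.00) ∩ circle(D,6.00): a=0.8556, h=3.9074
  candidates: C₊=(1.1999,4.6432) cross=21.135; C₋=(-0.1662,-3.0513) cross=-21.135
  mode + wants cross > 0 → take C=(1.1999,4.6432) (cross=21.135)
ex = (C−B)/|BC| = (0.3814,0.9244); ey = (-0.9244,0.3814)
P = B + 1.72·ex + 1.74·ey = (-1.2781,3.1991)

-1.28 3.20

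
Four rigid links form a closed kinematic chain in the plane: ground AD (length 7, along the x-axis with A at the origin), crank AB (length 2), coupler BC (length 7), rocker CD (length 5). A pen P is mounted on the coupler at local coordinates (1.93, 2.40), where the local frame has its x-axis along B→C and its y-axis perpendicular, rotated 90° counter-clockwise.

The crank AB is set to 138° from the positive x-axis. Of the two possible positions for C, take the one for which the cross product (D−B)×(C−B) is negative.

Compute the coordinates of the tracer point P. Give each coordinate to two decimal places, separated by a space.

1.57 1.69

A=(0,0), D=(7.00,0)
B = A + 2.00·(cos138°, sin138°) = (-1.4863, 1.3383)
|BD| = 8.5912
circle(B,7.00) ∩ circle(D,5.00): a=5.6924, h=4.0739
  candidates: C₊=(4.7712,4.4758) cross=35.000; C₋=(3.5020,-3.5727) cross=-35.000
  mode - wants cross < 0 → take C=(3.5020,-3.5727) (cross=-35.000)
ex = (C−B)/|BC| = (0.7126,-0.7016); ey = (0.7016,0.7126)
P = B + 1.93·ex + 2.40·ey = (1.5728,1.6945)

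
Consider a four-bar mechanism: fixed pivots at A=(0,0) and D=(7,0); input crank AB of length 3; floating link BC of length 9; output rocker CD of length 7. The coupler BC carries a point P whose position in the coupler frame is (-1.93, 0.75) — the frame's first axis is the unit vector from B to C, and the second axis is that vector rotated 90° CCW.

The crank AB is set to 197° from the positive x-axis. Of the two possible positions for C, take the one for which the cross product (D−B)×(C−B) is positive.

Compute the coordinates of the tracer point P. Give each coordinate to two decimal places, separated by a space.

-4.71 -1.82

A=(0,0), D=(7.00,0)
B = A + 3.00·(cos197°, sin197°) = (-2.8689, -0.8771)
|BD| = 9.9078
circle(B,9.00) ∩ circle(D,7.00): a=6.5688, h=6.1523
  candidates: C₊=(3.1294,5.8326) cross=60.956; C₋=(4.2187,-6.4238) cross=-60.956
  mode + wants cross > 0 → take C=(3.1294,5.8326) (cross=60.956)
ex = (C−B)/|BC| = (0.6665,0.7455); ey = (-0.7455,0.6665)
P = B + -1.93·ex + 0.75·ey = (-4.7144,-1.8161)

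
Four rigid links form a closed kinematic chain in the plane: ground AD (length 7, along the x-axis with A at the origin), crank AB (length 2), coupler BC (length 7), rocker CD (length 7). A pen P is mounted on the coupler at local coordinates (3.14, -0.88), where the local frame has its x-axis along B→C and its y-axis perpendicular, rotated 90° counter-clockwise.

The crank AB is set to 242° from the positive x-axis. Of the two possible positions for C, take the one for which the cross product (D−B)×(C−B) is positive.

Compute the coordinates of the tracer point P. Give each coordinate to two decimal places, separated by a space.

1.10 0.78

A=(0,0), D=(7.00,0)
B = A + 2.00·(cos242°, sin242°) = (-0.9389, -1.7659)
|BD| = 8.1330
circle(B,7.00) ∩ circle(D,7.00): a=4.0665, h=5.6977
  candidates: C₊=(1.7934,4.6788) cross=46.339; C₋=(4.2677,-6.4447) cross=-46.339
  mode + wants cross > 0 → take C=(1.7934,4.6788) (cross=46.339)
ex = (C−B)/|BC| = (0.3903,0.9207); ey = (-0.9207,0.3903)
P = B + 3.14·ex + -0.88·ey = (1.0969,0.7815)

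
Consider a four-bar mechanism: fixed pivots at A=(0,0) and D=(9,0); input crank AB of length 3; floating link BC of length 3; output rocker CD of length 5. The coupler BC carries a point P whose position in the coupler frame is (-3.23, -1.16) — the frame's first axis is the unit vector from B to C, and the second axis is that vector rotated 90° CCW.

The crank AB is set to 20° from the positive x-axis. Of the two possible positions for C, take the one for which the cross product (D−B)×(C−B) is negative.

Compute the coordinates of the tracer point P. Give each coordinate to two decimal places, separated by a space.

0.25 3.30

A=(0,0), D=(9.00,0)
B = A + 3.00·(cos20°, sin20°) = (2.8191, 1.0261)
|BD| = 6.2655
circle(B,3.00) ∩ circle(D,5.00): a=1.8559, h=2.3570
  candidates: C₊=(5.0359,3.0473) cross=14.768; C₋=(4.2640,-1.6031) cross=-14.768
  mode - wants cross < 0 → take C=(4.2640,-1.6031) (cross=-14.768)
ex = (C−B)/|BC| = (0.4816,-0.8764); ey = (0.8764,0.4816)
P = B + -3.23·ex + -1.16·ey = (0.2468,3.2981)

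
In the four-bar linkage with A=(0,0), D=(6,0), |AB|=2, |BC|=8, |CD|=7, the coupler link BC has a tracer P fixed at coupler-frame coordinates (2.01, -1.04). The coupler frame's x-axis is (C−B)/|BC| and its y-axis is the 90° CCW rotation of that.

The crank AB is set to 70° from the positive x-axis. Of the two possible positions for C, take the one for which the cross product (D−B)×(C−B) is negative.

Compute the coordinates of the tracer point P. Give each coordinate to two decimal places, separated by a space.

A=(0,0), D=(6.00,0)
B = A + 2.00·(cos70°, sin70°) = (0.6840, 1.8794)
|BD| = 5.6384
circle(B,8.00) ∩ circle(D,7.00): a=4.1494, h=6.8398
  candidates: C₊=(6.8760,6.9450) cross=38.565; C₋=(2.3163,-5.9523) cross=-38.565
  mode - wants cross < 0 → take C=(2.3163,-5.9523) (cross=-38.565)
ex = (C−B)/|BC| = (0.2040,-0.9790); ey = (0.9790,0.2040)
P = B + 2.01·ex + -1.04·ey = (0.0760,-0.3005)

0.08 -0.30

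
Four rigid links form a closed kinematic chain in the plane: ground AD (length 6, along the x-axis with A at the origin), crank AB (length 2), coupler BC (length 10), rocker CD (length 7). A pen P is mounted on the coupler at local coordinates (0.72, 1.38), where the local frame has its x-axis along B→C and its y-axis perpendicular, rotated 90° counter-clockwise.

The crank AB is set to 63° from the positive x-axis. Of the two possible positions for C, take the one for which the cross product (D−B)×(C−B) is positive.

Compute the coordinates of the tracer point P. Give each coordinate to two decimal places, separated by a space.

A=(0,0), D=(6.00,0)
B = A + 2.00·(cos63°, sin63°) = (0.9080, 1.7820)
|BD| = 5.3948
circle(B,10.00) ∩ circle(D,7.00): a=7.4242, h=6.6994
  candidates: C₊=(10.1284,5.6530) cross=36.142; C₋=(5.7025,-6.9937) cross=-36.142
  mode + wants cross > 0 → take C=(10.1284,5.6530) (cross=36.142)
ex = (C−B)/|BC| = (0.9220,0.3871); ey = (-0.3871,0.9220)
P = B + 0.72·ex + 1.38·ey = (1.0376,3.3331)

1.04 3.33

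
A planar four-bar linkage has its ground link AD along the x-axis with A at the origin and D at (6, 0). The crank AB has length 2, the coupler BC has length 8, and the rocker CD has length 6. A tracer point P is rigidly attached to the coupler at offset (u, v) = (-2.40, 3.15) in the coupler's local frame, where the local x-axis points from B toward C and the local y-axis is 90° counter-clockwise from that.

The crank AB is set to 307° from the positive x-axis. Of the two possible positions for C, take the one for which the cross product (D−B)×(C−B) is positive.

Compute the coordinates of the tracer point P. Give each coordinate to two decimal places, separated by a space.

A=(0,0), D=(6.00,0)
B = A + 2.00·(cos307°, sin307°) = (1.2036, -1.5973)
|BD| = 5.0553
circle(B,8.00) ∩ circle(D,6.00): a=5.2970, h=5.9951
  candidates: C₊=(4.3351,5.7644) cross=30.307; C₋=(8.1235,-5.6117) cross=-30.307
  mode + wants cross > 0 → take C=(4.3351,5.7644) (cross=30.307)
ex = (C−B)/|BC| = (0.3914,0.9202); ey = (-0.9202,0.3914)
P = B + -2.40·ex + 3.15·ey = (-2.6345,-2.5728)

-2.63 -2.57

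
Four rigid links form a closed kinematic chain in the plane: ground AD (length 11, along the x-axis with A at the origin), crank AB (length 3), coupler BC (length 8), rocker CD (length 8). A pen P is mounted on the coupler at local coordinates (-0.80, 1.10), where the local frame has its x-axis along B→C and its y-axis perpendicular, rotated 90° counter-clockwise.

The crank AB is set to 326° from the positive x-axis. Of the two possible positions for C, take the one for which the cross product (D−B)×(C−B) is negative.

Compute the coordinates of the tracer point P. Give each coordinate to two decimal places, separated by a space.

A=(0,0), D=(11.00,0)
B = A + 3.00·(cos326°, sin326°) = (2.4871, -1.6776)
|BD| = 8.6766
circle(B,8.00) ∩ circle(D,8.00): a=4.3383, h=6.7215
  candidates: C₊=(5.4440,5.7559) cross=58.320; C₋=(8.0431,-7.4335) cross=-58.320
  mode - wants cross < 0 → take C=(8.0431,-7.4335) (cross=-58.320)
ex = (C−B)/|BC| = (0.6945,-0.7195); ey = (0.7195,0.6945)
P = B + -0.80·ex + 1.10·ey = (2.7230,-0.3380)

2.72 -0.34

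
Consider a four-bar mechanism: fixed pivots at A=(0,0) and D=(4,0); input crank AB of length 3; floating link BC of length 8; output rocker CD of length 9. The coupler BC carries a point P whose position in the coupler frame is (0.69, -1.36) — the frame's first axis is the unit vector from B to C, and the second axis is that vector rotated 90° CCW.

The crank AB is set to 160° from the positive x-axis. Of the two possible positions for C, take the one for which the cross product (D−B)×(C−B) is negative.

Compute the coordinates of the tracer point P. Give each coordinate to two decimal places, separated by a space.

-4.08 0.16

A=(0,0), D=(4.00,0)
B = A + 3.00·(cos160°, sin160°) = (-2.8191, 1.0261)
|BD| = 6.8958
circle(B,8.00) ∩ circle(D,9.00): a=2.2153, h=7.6872
  candidates: C₊=(0.5154,8.2980) cross=53.009; C₋=(-1.7722,-6.9052) cross=-53.009
  mode - wants cross < 0 → take C=(-1.7722,-6.9052) (cross=-53.009)
ex = (C−B)/|BC| = (0.1309,-0.9914); ey = (0.9914,0.1309)
P = B + 0.69·ex + -1.36·ey = (-4.0771,0.1640)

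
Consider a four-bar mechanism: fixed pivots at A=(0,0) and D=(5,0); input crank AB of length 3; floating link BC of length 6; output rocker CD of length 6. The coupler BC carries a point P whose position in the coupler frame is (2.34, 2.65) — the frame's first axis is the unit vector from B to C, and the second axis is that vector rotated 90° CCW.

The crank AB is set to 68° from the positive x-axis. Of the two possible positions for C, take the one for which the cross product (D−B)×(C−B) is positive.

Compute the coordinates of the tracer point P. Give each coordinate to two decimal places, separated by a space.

1.77 6.26

A=(0,0), D=(5.00,0)
B = A + 3.00·(cos68°, sin68°) = (1.1238, 2.7816)
|BD| = 4.7709
circle(B,6.00) ∩ circle(D,6.00): a=2.3855, h=5.5054
  candidates: C₊=(6.2717,5.8637) cross=26.266; C₋=(-0.1479,-3.0821) cross=-26.266
  mode + wants cross > 0 → take C=(6.2717,5.8637) (cross=26.266)
ex = (C−B)/|BC| = (0.8580,0.5137); ey = (-0.5137,0.8580)
P = B + 2.34·ex + 2.65·ey = (1.7702,6.2572)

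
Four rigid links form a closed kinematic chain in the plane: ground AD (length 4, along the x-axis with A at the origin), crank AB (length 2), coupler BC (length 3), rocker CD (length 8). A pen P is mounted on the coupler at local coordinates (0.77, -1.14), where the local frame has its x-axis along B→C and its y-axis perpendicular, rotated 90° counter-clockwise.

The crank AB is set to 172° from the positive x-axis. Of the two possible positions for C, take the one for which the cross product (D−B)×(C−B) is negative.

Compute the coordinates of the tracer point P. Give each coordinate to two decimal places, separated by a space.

-3.36 0.30

A=(0,0), D=(4.00,0)
B = A + 2.00·(cos172°, sin172°) = (-1.9805, 0.2783)
|BD| = 5.9870
circle(B,3.00) ∩ circle(D,8.00): a=-1.5998, h=2.5379
  candidates: C₊=(-3.4606,2.8878) cross=15.194; C₋=(-3.6966,-2.1824) cross=-15.194
  mode - wants cross < 0 → take C=(-3.6966,-2.1824) (cross=-15.194)
ex = (C−B)/|BC| = (-0.5720,-0.8202); ey = (0.8202,-0.5720)
P = B + 0.77·ex + -1.14·ey = (-3.3561,0.2988)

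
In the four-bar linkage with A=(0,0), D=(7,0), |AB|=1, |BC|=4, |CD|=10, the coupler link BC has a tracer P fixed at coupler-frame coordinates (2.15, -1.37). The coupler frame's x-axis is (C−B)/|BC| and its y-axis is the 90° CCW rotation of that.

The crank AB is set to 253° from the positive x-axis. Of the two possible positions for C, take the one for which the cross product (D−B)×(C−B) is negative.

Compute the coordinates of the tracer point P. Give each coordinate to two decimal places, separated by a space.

-2.40 -2.40

A=(0,0), D=(7.00,0)
B = A + 1.00·(cos253°, sin253°) = (-0.2924, -0.9563)
|BD| = 7.3548
circle(B,4.00) ∩ circle(D,10.00): a=-2.0331, h=3.4448
  candidates: C₊=(-2.7562,2.1948) cross=25.335; C₋=(-1.8604,-4.6362) cross=-25.335
  mode - wants cross < 0 → take C=(-1.8604,-4.6362) (cross=-25.335)
ex = (C−B)/|BC| = (-0.3920,-0.9200); ey = (0.9200,-0.3920)
P = B + 2.15·ex + -1.37·ey = (-2.3955,-2.3972)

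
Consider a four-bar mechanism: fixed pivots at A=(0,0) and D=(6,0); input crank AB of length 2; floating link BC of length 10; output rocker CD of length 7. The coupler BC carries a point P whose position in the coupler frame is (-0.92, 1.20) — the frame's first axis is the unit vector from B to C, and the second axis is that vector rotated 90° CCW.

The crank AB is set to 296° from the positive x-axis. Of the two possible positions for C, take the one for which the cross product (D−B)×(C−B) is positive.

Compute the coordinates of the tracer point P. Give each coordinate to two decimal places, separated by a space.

-0.62 -2.03

A=(0,0), D=(6.00,0)
B = A + 2.00·(cos296°, sin296°) = (0.8767, -1.7976)
|BD| = 5.4295
circle(B,10.00) ∩ circle(D,7.00): a=7.4113, h=6.7136
  candidates: C₊=(5.6474,6.9911) cross=36.451; C₋=(10.0928,-5.6788) cross=-36.451
  mode + wants cross > 0 → take C=(5.6474,6.9911) (cross=36.451)
ex = (C−B)/|BC| = (0.4771,0.8789); ey = (-0.8789,0.4771)
P = B + -0.92·ex + 1.20·ey = (-0.6168,-2.0337)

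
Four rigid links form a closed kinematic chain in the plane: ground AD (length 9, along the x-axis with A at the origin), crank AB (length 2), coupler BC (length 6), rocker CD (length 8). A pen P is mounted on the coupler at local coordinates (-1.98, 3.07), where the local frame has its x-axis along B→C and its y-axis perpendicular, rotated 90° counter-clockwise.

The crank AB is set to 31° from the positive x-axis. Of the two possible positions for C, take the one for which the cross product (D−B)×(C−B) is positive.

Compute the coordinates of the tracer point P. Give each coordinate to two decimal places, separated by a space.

-1.91 0.55

A=(0,0), D=(9.00,0)
B = A + 2.00·(cos31°, sin31°) = (1.7143, 1.0301)
|BD| = 7.3581
circle(B,6.00) ∩ circle(D,8.00): a=1.7764, h=5.7310
  candidates: C₊=(4.2755,6.4560) cross=42.169; C₋=(2.6710,-4.8932) cross=-42.169
  mode + wants cross > 0 → take C=(4.2755,6.4560) (cross=42.169)
ex = (C−B)/|BC| = (0.4269,0.9043); ey = (-0.9043,0.4269)
P = B + -1.98·ex + 3.07·ey = (-1.9071,0.5500)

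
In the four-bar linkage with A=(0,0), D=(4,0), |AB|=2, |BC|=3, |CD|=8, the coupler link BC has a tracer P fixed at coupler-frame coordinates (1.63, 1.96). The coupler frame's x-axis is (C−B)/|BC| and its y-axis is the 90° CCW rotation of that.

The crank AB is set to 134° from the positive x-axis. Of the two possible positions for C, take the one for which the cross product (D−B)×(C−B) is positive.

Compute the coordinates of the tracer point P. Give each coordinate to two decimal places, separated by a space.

A=(0,0), D=(4.00,0)
B = A + 2.00·(cos134°, sin134°) = (-1.3893, 1.4387)
|BD| = 5.5780
circle(B,3.00) ∩ circle(D,8.00): a=-2.1410, h=2.1014
  candidates: C₊=(-2.9159,4.0212) cross=11.722; C₋=(-3.9999,-0.0394) cross=-11.722
  mode + wants cross > 0 → take C=(-2.9159,4.0212) (cross=11.722)
ex = (C−B)/|BC| = (-0.5089,0.8608); ey = (-0.8608,-0.5089)
P = B + 1.63·ex + 1.96·ey = (-3.9060,1.8445)

-3.91 1.84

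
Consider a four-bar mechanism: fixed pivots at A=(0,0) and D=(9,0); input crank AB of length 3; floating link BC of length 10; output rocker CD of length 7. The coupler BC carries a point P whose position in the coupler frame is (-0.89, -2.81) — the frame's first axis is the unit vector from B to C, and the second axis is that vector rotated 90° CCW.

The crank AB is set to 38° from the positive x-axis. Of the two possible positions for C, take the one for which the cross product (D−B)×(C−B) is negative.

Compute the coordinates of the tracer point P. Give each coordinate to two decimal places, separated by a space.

A=(0,0), D=(9.00,0)
B = A + 3.00·(cos38°, sin38°) = (2.3640, 1.8470)
|BD| = 6.8882
circle(B,10.00) ∩ circle(D,7.00): a=7.1461, h=6.9952
  candidates: C₊=(11.1241,6.6699) cross=48.185; C₋=(7.3727,-6.8082) cross=-48.185
  mode - wants cross < 0 → take C=(7.3727,-6.8082) (cross=-48.185)
ex = (C−B)/|BC| = (0.5009,-0.8655); ey = (0.8655,0.5009)
P = B + -0.89·ex + -2.81·ey = (-0.5139,1.2099)

-0.51 1.21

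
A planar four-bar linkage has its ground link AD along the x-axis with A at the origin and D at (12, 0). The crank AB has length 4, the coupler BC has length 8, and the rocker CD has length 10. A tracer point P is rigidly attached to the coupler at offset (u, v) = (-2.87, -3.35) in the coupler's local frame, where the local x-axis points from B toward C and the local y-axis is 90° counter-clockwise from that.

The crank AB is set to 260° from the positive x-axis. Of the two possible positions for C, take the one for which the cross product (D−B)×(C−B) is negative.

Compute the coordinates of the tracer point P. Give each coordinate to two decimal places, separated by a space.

A=(0,0), D=(12.00,0)
B = A + 4.00·(cos260°, sin260°) = (-0.6946, -3.9392)
|BD| = 13.2917
circle(B,8.00) ∩ circle(D,10.00): a=5.2916, h=5.9999
  candidates: C₊=(2.5812,3.3594) cross=79.749; C₋=(6.1375,-8.1013) cross=-79.749
  mode - wants cross < 0 → take C=(6.1375,-8.1013) (cross=-79.749)
ex = (C−B)/|BC| = (0.8540,-0.5203); ey = (0.5203,0.8540)
P = B + -2.87·ex + -3.35·ey = (-4.8885,-5.3070)

-4.89 -5.31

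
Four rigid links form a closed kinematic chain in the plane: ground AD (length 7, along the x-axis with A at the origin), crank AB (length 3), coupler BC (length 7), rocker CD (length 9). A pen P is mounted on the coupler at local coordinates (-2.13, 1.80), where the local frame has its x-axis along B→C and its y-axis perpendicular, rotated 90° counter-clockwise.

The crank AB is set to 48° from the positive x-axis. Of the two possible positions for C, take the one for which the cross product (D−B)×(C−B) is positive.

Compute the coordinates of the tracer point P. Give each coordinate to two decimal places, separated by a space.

A=(0,0), D=(7.00,0)
B = A + 3.00·(cos48°, sin48°) = (2.0074, 2.2294)
|BD| = 5.4678
circle(B,7.00) ∩ circle(D,9.00): a=-0.1924, h=6.9974
  candidates: C₊=(4.6849,8.6971) cross=38.260; C₋=(-1.0214,-4.0814) cross=-38.260
  mode + wants cross > 0 → take C=(4.6849,8.6971) (cross=38.260)
ex = (C−B)/|BC| = (0.3825,0.9240); ey = (-0.9240,0.3825)
P = B + -2.13·ex + 1.80·ey = (-0.4704,0.9499)

-0.47 0.95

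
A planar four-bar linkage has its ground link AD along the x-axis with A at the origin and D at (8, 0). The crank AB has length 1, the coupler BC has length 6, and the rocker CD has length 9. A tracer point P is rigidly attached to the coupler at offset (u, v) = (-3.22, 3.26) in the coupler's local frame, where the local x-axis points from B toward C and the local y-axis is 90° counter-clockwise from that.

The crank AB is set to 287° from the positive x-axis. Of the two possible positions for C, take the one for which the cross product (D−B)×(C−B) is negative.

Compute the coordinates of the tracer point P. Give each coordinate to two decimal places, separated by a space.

A=(0,0), D=(8.00,0)
B = A + 1.00·(cos287°, sin287°) = (0.2924, -0.9563)
|BD| = 7.7667
circle(B,6.00) ∩ circle(D,9.00): a=0.9864, h=5.9184
  candidates: C₊=(0.5425,5.0385) cross=45.966; C₋=(2.0000,-6.7082) cross=-45.966
  mode - wants cross < 0 → take C=(2.0000,-6.7082) (cross=-45.966)
ex = (C−B)/|BC| = (0.2846,-0.9586); ey = (0.9586,0.2846)
P = B + -3.22·ex + 3.26·ey = (2.5011,3.0583)

2.50 3.06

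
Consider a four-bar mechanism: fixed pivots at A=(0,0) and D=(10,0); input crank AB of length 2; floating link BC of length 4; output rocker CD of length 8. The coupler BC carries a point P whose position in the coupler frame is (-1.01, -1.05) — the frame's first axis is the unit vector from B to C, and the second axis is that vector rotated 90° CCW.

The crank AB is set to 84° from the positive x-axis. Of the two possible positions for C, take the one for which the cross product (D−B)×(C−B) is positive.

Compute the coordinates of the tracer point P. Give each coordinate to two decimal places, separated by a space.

A=(0,0), D=(10.00,0)
B = A + 2.00·(cos84°, sin84°) = (0.2091, 1.9890)
|BD| = 9.9909
circle(B,4.00) ∩ circle(D,8.00): a=2.5933, h=3.0455
  candidates: C₊=(3.3567,4.4573) cross=30.427; C₋=(2.1441,-1.5117) cross=-30.427
  mode + wants cross > 0 → take C=(3.3567,4.4573) (cross=30.427)
ex = (C−B)/|BC| = (0.7869,0.6171); ey = (-0.6171,0.7869)
P = B + -1.01·ex + -1.05·ey = (0.0622,0.5396)

0.06 0.54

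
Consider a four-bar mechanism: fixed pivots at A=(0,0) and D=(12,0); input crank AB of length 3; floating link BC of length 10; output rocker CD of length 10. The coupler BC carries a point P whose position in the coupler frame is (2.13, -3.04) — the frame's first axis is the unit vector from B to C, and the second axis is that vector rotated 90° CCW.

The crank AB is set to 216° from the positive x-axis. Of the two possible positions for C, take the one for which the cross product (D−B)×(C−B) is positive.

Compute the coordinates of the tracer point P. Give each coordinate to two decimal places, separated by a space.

A=(0,0), D=(12.00,0)
B = A + 3.00·(cos216°, sin216°) = (-2.4271, -1.7634)
|BD| = 14.5344
circle(B,10.00) ∩ circle(D,10.00): a=7.2672, h=6.8693
  candidates: C₊=(3.9531,5.9369) cross=99.842; C₋=(5.6199,-7.7003) cross=-99.842
  mode + wants cross > 0 → take C=(3.9531,5.9369) (cross=99.842)
ex = (C−B)/|BC| = (0.6380,0.7700); ey = (-0.7700,0.6380)
P = B + 2.13·ex + -3.04·ey = (1.2728,-2.0628)

1.27 -2.06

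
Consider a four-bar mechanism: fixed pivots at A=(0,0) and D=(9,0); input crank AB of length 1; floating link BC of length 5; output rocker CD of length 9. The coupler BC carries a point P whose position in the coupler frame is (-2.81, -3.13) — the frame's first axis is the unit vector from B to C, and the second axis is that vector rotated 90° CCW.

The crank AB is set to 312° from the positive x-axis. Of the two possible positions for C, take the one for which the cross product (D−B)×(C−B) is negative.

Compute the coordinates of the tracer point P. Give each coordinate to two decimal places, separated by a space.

A=(0,0), D=(9.00,0)
B = A + 1.00·(cos312°, sin312°) = (0.6691, -0.7431)
|BD| = 8.3639
circle(B,5.00) ∩ circle(D,9.00): a=0.8343, h=4.9299
  candidates: C₊=(1.0621,4.2414) cross=41.233; C₋=(1.9381,-5.5794) cross=-41.233
  mode - wants cross < 0 → take C=(1.9381,-5.5794) (cross=-41.233)
ex = (C−B)/|BC| = (0.2538,-0.9673); ey = (0.9673,0.2538)
P = B + -2.81·ex + -3.13·ey = (-3.0716,1.1805)

-3.07 1.18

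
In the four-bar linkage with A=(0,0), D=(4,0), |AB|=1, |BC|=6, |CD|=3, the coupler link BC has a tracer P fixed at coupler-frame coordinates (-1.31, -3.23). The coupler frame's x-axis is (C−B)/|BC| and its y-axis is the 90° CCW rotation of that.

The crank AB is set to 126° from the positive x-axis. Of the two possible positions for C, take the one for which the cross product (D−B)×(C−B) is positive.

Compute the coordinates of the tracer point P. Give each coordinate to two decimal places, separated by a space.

-0.75 -2.67

A=(0,0), D=(4.00,0)
B = A + 1.00·(cos126°, sin126°) = (-0.5878, 0.8090)
|BD| = 4.6586
circle(B,6.00) ∩ circle(D,3.00): a=5.2272, h=2.9456
  candidates: C₊=(5.0715,2.8021) cross=13.722; C₋=(4.0484,-2.9996) cross=-13.722
  mode + wants cross > 0 → take C=(5.0715,2.8021) (cross=13.722)
ex = (C−B)/|BC| = (0.9432,0.3322); ey = (-0.3322,0.9432)
P = B + -1.31·ex + -3.23·ey = (-0.7504,-2.6727)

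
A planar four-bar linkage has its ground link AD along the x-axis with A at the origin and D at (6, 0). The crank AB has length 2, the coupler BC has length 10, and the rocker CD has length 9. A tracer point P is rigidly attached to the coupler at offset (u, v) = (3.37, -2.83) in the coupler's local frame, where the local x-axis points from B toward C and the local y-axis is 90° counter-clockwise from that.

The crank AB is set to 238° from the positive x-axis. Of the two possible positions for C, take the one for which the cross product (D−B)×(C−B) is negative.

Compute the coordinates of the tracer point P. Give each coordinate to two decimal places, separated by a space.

-0.82 -6.09

A=(0,0), D=(6.00,0)
B = A + 2.00·(cos238°, sin238°) = (-1.0598, -1.6961)
|BD| = 7.2607
circle(B,10.00) ∩ circle(D,9.00): a=4.9388, h=8.6953
  candidates: C₊=(1.7111,7.9123) cross=63.134; C₋=(5.7735,-8.9971) cross=-63.134
  mode - wants cross < 0 → take C=(5.7735,-8.9971) (cross=-63.134)
ex = (C−B)/|BC| = (0.6833,-0.7301); ey = (0.7301,0.6833)
P = B + 3.37·ex + -2.83·ey = (-0.8232,-6.0904)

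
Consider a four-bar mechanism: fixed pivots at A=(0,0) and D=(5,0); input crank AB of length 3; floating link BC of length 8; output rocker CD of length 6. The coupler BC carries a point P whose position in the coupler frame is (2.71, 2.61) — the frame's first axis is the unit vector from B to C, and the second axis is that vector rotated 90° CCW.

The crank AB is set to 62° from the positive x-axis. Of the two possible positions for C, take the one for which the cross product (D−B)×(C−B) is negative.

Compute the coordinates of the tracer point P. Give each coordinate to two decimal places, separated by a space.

A=(0,0), D=(5.00,0)
B = A + 3.00·(cos62°, sin62°) = (1.4084, 2.6488)
|BD| = 4.4627
circle(B,8.00) ∩ circle(D,6.00): a=5.3685, h=5.9312
  candidates: C₊=(9.2494,4.2358) cross=26.469; C₋=(2.2085,-5.3111) cross=-26.469
  mode - wants cross < 0 → take C=(2.2085,-5.3111) (cross=-26.469)
ex = (C−B)/|BC| = (0.1000,-0.9950); ey = (0.9950,0.1000)
P = B + 2.71·ex + 2.61·ey = (4.2763,0.2134)

4.28 0.21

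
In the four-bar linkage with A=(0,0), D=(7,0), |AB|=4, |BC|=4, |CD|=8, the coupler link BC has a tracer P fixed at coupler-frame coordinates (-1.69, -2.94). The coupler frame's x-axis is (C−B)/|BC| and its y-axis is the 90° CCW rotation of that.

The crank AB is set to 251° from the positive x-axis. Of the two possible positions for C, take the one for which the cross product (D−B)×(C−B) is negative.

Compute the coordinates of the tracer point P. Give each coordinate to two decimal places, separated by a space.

A=(0,0), D=(7.00,0)
B = A + 4.00·(cos251°, sin251°) = (-1.3023, -3.7821)
|BD| = 9.1231
circle(B,4.00) ∩ circle(D,8.00): a=1.9309, h=3.5031
  candidates: C₊=(-0.9973,0.2063) cross=31.959; C₋=(1.9071,-6.1695) cross=-31.959
  mode - wants cross < 0 → take C=(1.9071,-6.1695) (cross=-31.959)
ex = (C−B)/|BC| = (0.8023,-0.5969); ey = (0.5969,0.8023)
P = B + -1.69·ex + -2.94·ey = (-4.4130,-5.1323)

-4.41 -5.13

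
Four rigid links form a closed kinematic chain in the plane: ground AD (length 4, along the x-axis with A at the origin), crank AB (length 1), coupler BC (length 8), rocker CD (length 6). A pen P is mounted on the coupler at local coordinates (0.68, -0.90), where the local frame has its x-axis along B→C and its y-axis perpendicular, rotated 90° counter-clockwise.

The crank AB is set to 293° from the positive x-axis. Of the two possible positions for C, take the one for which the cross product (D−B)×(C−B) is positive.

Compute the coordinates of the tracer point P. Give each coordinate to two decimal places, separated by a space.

A=(0,0), D=(4.00,0)
B = A + 1.00·(cos293°, sin293°) = (0.3907, -0.9205)
|BD| = 3.7248
circle(B,8.00) ∩ circle(D,6.00): a=5.6210, h=5.6925
  candidates: C₊=(4.4306,5.9845) cross=21.203; C₋=(7.2442,-5.0473) cross=-21.203
  mode + wants cross > 0 → take C=(4.4306,5.9845) (cross=21.203)
ex = (C−B)/|BC| = (0.5050,0.8631); ey = (-0.8631,0.5050)
P = B + 0.68·ex + -0.90·ey = (1.5109,-0.7881)

1.51 -0.79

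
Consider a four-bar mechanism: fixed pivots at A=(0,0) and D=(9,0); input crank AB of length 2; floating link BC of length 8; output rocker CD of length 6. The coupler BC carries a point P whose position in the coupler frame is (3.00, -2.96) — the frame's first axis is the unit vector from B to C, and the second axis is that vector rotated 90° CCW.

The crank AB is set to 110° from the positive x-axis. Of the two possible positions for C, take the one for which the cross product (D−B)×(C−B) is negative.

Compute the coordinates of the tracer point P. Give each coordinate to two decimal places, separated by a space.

A=(0,0), D=(9.00,0)
B = A + 2.00·(cos110°, sin110°) = (-0.6840, 1.8794)
|BD| = 9.8647
circle(B,8.00) ∩ circle(D,6.00): a=6.3516, h=4.8639
  candidates: C₊=(6.4778,5.4441) cross=47.981; C₋=(4.6245,-4.1055) cross=-47.981
  mode - wants cross < 0 → take C=(4.6245,-4.1055) (cross=-47.981)
ex = (C−B)/|BC| = (0.6636,-0.7481); ey = (0.7481,0.6636)
P = B + 3.00·ex + -2.96·ey = (-0.9077,-2.3291)

-0.91 -2.33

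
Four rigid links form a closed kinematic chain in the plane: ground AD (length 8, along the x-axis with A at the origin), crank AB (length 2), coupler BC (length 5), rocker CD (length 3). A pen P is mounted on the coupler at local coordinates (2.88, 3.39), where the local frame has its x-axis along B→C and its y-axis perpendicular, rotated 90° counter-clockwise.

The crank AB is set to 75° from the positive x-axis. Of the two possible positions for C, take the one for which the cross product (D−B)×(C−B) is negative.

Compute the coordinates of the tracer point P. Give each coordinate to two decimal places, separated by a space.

A=(0,0), D=(8.00,0)
B = A + 2.00·(cos75°, sin75°) = (0.5176, 1.9319)
|BD| = 7.7277
circle(B,5.00) ∩ circle(D,3.00): a=4.8991, h=0.9994
  candidates: C₊=(5.5110,1.6748) cross=7.723; C₋=(5.0113,-0.2606) cross=-7.723
  mode - wants cross < 0 → take C=(5.0113,-0.2606) (cross=-7.723)
ex = (C−B)/|BC| = (0.8987,-0.4385); ey = (0.4385,0.8987)
P = B + 2.88·ex + 3.39·ey = (4.5925,3.7157)

4.59 3.72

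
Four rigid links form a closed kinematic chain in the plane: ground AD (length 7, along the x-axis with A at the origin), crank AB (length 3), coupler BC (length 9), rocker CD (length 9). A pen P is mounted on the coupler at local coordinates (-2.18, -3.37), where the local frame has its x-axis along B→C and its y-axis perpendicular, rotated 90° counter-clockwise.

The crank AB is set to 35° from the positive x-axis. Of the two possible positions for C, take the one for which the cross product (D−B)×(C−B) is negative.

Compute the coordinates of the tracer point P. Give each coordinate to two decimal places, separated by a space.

-0.71 4.19

A=(0,0), D=(7.00,0)
B = A + 3.00·(cos35°, sin35°) = (2.4575, 1.7207)
|BD| = 4.8575
circle(B,9.00) ∩ circle(D,9.00): a=2.4288, h=8.6661
  candidates: C₊=(7.7986,8.9645) cross=42.096; C₋=(1.6589,-7.2438) cross=-42.096
  mode - wants cross < 0 → take C=(1.6589,-7.2438) (cross=-42.096)
ex = (C−B)/|BC| = (-0.0887,-0.9961); ey = (0.9961,-0.0887)
P = B + -2.18·ex + -3.37·ey = (-0.7058,4.1912)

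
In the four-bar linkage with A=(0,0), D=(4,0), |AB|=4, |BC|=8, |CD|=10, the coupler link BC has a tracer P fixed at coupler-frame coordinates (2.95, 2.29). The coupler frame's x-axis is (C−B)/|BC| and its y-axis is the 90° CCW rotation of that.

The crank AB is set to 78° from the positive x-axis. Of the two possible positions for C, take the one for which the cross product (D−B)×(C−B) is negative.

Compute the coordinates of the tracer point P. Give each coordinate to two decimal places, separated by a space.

-0.49 0.42

A=(0,0), D=(4.00,0)
B = A + 4.00·(cos78°, sin78°) = (0.8316, 3.9126)
|BD| = 5.0346
circle(B,8.00) ∩ circle(D,10.00): a=-1.0580, h=7.9297
  candidates: C₊=(6.3284,9.7252) cross=39.923; C₋=(-5.9967,-0.2555) cross=-39.923
  mode - wants cross < 0 → take C=(-5.9967,-0.2555) (cross=-39.923)
ex = (C−B)/|BC| = (-0.8535,-0.5210); ey = (0.5210,-0.8535)
P = B + 2.95·ex + 2.29·ey = (-0.4932,0.4210)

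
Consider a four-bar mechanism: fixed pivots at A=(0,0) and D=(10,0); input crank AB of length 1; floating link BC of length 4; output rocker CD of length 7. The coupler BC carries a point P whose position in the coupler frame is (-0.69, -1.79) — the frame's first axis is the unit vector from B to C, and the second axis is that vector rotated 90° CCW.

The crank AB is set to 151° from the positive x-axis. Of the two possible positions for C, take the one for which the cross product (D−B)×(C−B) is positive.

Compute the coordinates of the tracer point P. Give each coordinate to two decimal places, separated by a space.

-1.30 -1.39

A=(0,0), D=(10.00,0)
B = A + 1.00·(cos151°, sin151°) = (-0.8746, 0.4848)
|BD| = 10.8854
circle(B,4.00) ∩ circle(D,7.00): a=3.9269, h=0.7611
  candidates: C₊=(3.0823,1.0703) cross=8.285; C₋=(3.0145,-0.4504) cross=-8.285
  mode + wants cross > 0 → take C=(3.0823,1.0703) (cross=8.285)
ex = (C−B)/|BC| = (0.9892,0.1464); ey = (-0.1464,0.9892)
P = B + -0.69·ex + -1.79·ey = (-1.2952,-1.3869)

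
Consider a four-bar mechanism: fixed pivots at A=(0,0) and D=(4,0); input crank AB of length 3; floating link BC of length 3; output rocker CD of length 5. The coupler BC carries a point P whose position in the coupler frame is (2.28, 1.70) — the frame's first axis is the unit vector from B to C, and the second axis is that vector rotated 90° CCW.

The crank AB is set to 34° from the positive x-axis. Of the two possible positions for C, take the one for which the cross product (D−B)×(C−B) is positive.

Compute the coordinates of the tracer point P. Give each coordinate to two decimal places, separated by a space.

0.57 3.78

A=(0,0), D=(4.00,0)
B = A + 3.00·(cos34°, sin34°) = (2.4871, 1.6776)
|BD| = 2.2590
circle(B,3.00) ∩ circle(D,5.00): a=-2.4119, h=1.7840
  candidates: C₊=(2.1967,4.6635) cross=4.030; C₋=(-0.4530,2.2739) cross=-4.030
  mode + wants cross > 0 → take C=(2.1967,4.6635) (cross=4.030)
ex = (C−B)/|BC| = (-0.0968,0.9953); ey = (-0.9953,-0.0968)
P = B + 2.28·ex + 1.70·ey = (0.5744,3.7823)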